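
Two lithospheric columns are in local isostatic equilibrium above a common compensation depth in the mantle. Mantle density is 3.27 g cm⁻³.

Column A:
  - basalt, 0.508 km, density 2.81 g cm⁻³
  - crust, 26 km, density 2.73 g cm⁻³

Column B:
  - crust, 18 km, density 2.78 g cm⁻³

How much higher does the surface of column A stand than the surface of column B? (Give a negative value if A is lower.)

1.67 km

For any compensation level in the mantle, the mantle terms cancel and isostasy reduces to e = (Σt_A − Σt_B) − (Σ(ρt)_A − Σ(ρt)_B) / ρ_m.
Σt_A = 26.508 km; Σt_B = 18 km; Σ(ρt)_A = 72.40748; Σ(ρt)_B = 50.04 (in km·g cm⁻³).
e = (26.508 − 18) − (72.40748 − 50.04) / 3.27 = 1.67 km.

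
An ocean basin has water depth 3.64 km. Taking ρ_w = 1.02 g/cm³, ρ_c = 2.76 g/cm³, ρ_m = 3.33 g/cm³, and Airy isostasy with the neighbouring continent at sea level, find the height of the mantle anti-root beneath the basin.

Isostatic balance requires: replacing crust with seawater at the top is compensated by replacing crust with mantle at the base: d (ρ_c − ρ_w) = a (ρ_m − ρ_c).
a = d (ρ_c − ρ_w)/(ρ_m − ρ_c) = 3.64 km × 1.74/0.57 = 11.1 km.

11.1 km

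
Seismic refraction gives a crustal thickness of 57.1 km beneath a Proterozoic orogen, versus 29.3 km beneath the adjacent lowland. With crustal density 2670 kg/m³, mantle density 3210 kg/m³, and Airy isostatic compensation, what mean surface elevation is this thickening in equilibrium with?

Excess crust Δ = 57.1 km − 29.3 km = 27.8 km, split between elevation h and root r with h + r = Δ.
Airy balance ρ_c h = (ρ_m − ρ_c) r gives r = h ρ_c/(ρ_m − ρ_c), so h (1 + ρ_c/(ρ_m − ρ_c)) = Δ, i.e. h = Δ (ρ_m − ρ_c)/ρ_m.
h = 27.8 km × 540/3210 = 4.68 km.

4.68 km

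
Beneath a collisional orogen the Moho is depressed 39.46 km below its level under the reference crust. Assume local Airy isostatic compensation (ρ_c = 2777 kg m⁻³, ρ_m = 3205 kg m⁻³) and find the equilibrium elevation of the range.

6.08 km

For local isostatic compensation: ρ_c h = (ρ_m − ρ_c) r.
h = r (ρ_m − ρ_c) / ρ_c = 39.46 km × (3205 − 2777) / 2777 = 6.08 km.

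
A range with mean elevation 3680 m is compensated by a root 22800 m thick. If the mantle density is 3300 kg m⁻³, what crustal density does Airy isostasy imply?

ρ_c h = (ρ_m − ρ_c) r → ρ_c (h + r) = ρ_m r → ρ_c = ρ_m r / (h + r).
ρ_c = 3300 × 22800 m / (3680 m + 22800 m) = 2840 kg m⁻³.

2840 kg m⁻³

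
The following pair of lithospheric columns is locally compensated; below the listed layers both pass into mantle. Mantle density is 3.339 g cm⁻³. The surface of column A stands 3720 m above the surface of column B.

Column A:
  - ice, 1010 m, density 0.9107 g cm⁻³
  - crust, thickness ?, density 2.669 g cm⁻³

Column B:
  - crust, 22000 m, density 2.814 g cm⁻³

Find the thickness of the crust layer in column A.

32100 m

Take the compensation level at the base of the deeper column (depth z_c below the surface of column A) and equate Σ ρ_i t_i down to z_c; mantle fills any gap and the z_c terms cancel.
Column A: 1010×0.9107 + x×2.669 + (z_c − 1010 − x)×3.339
Column B: 3720×0 + 22000×2.814 + (z_c − 3720 − 22000)×3.339
The z_c×3.339 term appears on both sides and cancels. Collect the known terms of each column as K = Σ(ρt)_known − 3.339 × (depth of known layers): K_A = 919.807 − 3.339×1010 = −2452.583; K_B = 61908 − 3.339×(3720 + 22000) = −23971.08.
Balance: K_A − x×(3.339 − 2.669) = K_B, so x = (K_A − K_B)/(3.339 − 2.669) = 21518.5/0.67 = 32100 m.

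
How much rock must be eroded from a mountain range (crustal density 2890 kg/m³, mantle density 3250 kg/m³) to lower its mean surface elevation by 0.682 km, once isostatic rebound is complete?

6.16 km

Net drop Δ = e − u = e − e ρ_c/ρ_m = e (ρ_m − ρ_c)/ρ_m.
e = Δ ρ_m/(ρ_m − ρ_c) = 0.682 km × 3250/360 = 6.16 km.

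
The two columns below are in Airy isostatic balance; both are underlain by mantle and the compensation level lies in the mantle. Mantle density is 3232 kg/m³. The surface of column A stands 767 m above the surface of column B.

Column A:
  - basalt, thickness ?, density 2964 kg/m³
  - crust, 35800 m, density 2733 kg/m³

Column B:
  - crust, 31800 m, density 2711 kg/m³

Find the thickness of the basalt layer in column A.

4410 m

Take the compensation level at the base of the deeper column (depth z_c below the surface of column A) and equate Σ ρ_i t_i down to z_c; mantle fills any gap and the z_c terms cancel.
Column A: x×2964 + 35800×2733 + (z_c − 35800 − x)×3232
Column B: 767×0 + 31800×2711 + (z_c − 767 − 31800)×3232
The z_c×3232 term appears on both sides and cancels. Collect the known terms of each column as K = Σ(ρt)_known − 3232 × (depth of known layers): K_A = 97841400 − 3232×35800 = −17864200; K_B = 86209800 − 3232×(767 + 31800) = −19046744.
Balance: K_A − x×(3232 − 2964) = K_B, so x = (K_A − K_B)/(3232 − 2964) = 1182540/268 = 4410 m.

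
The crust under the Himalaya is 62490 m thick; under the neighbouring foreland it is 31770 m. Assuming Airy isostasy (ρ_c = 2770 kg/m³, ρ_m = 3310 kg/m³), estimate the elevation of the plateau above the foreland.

5010 m

Excess crust Δ = 62490 m − 31770 m = 30720 m, split between elevation h and root r with h + r = Δ.
Airy balance ρ_c h = (ρ_m − ρ_c) r gives r = h ρ_c/(ρ_m − ρ_c), so h (1 + ρ_c/(ρ_m − ρ_c)) = Δ, i.e. h = Δ (ρ_m − ρ_c)/ρ_m.
h = 30720 m × 540/3310 = 5010 m.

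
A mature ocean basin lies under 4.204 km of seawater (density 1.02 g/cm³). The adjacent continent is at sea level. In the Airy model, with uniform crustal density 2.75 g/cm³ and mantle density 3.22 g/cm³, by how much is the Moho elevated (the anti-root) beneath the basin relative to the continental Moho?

In Airy isostatic equilibrium: replacing crust with seawater at the top is compensated by replacing crust with mantle at the base: d (ρ_c − ρ_w) = a (ρ_m − ρ_c).
a = d (ρ_c − ρ_w)/(ρ_m − ρ_c) = 4.204 km × 1.73/0.47 = 15.5 km.

15.5 km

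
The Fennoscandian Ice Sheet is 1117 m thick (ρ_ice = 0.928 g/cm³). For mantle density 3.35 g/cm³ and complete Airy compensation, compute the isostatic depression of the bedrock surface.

309 m

By Archimedes' principle applied to the lithosphere: the ice load ρ_ice t is balanced by mantle displaced below, ρ_m s.
s = t ρ_ice / ρ_m = 1117 m × 0.928/3.35 = 309 m.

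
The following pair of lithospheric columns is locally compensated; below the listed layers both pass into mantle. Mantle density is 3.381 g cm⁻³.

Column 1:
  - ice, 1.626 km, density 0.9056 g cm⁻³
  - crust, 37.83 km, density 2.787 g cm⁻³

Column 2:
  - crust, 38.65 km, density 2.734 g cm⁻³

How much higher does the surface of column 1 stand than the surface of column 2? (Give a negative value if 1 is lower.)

0.441 km

For any compensation level in the mantle, the mantle terms cancel and isostasy reduces to e = (Σt_1 − Σt_2) − (Σ(ρt)_1 − Σ(ρt)_2) / ρ_m.
Σt_1 = 39.456 km; Σt_2 = 38.65 km; Σ(ρt)_1 = 106.904716; Σ(ρt)_2 = 105.6691 (in km·g cm⁻³).
e = (39.456 − 38.65) − (106.904716 − 105.6691) / 3.381 = 0.441 km.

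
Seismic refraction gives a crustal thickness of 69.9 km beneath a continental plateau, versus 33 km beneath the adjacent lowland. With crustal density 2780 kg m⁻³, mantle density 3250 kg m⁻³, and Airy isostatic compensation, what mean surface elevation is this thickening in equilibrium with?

Excess crust Δ = 69.9 km − 33 km = 36.9 km, split between elevation h and root r with h + r = Δ.
Airy balance ρ_c h = (ρ_m − ρ_c) r gives r = h ρ_c/(ρ_m − ρ_c), so h (1 + ρ_c/(ρ_m − ρ_c)) = Δ, i.e. h = Δ (ρ_m − ρ_c)/ρ_m.
h = 36.9 km × 470/3250 = 5.34 km.

5.34 km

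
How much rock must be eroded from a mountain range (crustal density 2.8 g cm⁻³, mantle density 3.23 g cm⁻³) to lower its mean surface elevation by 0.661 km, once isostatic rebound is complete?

Net drop Δ = e − u = e − e ρ_c/ρ_m = e (ρ_m − ρ_c)/ρ_m.
e = Δ ρ_m/(ρ_m − ρ_c) = 0.661 km × 3.23/0.43 = 4.97 km.

4.97 km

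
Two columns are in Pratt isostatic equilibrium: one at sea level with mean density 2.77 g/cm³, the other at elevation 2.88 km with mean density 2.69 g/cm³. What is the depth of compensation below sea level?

ρ_ref D = ρ (D + h) → D (ρ_ref − ρ) = ρ h.
D = ρ h/(ρ_ref − ρ) = 2.69 × 2.88 km/(2.77 − 2.69) = 96.8 km.

96.8 km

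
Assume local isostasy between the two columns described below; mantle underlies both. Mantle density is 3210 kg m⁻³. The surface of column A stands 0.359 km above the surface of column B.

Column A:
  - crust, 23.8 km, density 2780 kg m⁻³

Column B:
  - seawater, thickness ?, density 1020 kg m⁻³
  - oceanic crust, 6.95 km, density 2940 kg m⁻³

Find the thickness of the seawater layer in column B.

3.29 km

Take the compensation level at the base of the deeper column (depth z_c below the surface of column A) and equate Σ ρ_i t_i down to z_c; mantle fills any gap and the z_c terms cancel.
Column A: 23.8×2780 + (z_c − 23.8)×3210
Column B: 0.359×0 + x×1020 + 6.95×2940 + (z_c − 0.359 − 6.95 − x)×3210
The z_c×3210 term appears on both sides and cancels. Collect the known terms of each column as K = Σ(ρt)_known − 3210 × (depth of known layers): K_A = 66164 − 3210×23.8 = −10234; K_B = 20433 − 3210×(0.359 + 6.95) = −3028.89.
Balance: K_A = K_B − x×(3210 − 1020), so x = (K_B − K_A)/(3210 − 1020) = 7205.11/2190 = 3.29 km.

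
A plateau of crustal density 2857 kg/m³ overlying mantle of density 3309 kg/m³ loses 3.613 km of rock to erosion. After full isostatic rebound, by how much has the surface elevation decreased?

0.494 km

Rebound u = e ρ_c/ρ_m = 3.613 km × 2857/3309 = 3.119 km.
Net surface drop = e − u = 3.613 km − 3.119 km = e (ρ_m − ρ_c)/ρ_m = 0.494 km.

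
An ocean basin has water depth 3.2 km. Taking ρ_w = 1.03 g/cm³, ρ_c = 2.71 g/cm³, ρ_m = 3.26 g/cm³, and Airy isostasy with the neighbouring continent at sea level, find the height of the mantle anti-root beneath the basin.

In Airy isostatic equilibrium: replacing crust with seawater at the top is compensated by replacing crust with mantle at the base: d (ρ_c − ρ_w) = a (ρ_m − ρ_c).
a = d (ρ_c − ρ_w)/(ρ_m − ρ_c) = 3.2 km × 1.68/0.55 = 9.77 km.

9.77 km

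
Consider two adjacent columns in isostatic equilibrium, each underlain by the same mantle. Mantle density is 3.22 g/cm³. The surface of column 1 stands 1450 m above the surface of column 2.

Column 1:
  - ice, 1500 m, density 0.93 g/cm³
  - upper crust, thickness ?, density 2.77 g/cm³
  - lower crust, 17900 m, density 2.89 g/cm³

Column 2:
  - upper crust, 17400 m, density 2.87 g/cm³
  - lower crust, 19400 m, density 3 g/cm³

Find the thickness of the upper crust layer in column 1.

Take the compensation level at the base of the deeper column (depth z_c below the surface of column 1) and equate Σ ρ_i t_i down to z_c; mantle fills any gap and the z_c terms cancel.
Column 1: 1500×0.93 + x×2.77 + 17900×2.89 + (z_c − 19400 − x)×3.22
Column 2: 1450×0 + 17400×2.87 + 19400×3 + (z_c − 1450 − 36800)×3.22
The z_c×3.22 term appears on both sides and cancels. Collect the known terms of each column as K = Σ(ρt)_known − 3.22 × (depth of known layers): K_1 = 53126 − 3.22×19400 = −9342; K_2 = 108138 − 3.22×(1450 + 36800) = −15027.
Balance: K_1 − x×(3.22 − 2.77) = K_2, so x = (K_1 − K_2)/(3.22 − 2.77) = 5685/0.45 = 12600 m.

12600 m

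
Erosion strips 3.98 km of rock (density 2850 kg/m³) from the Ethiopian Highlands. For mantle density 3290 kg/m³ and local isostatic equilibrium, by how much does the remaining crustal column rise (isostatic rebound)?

3.45 km

Unloading: uplift u = e ρ_c/ρ_m = 3.98 km × 2850/3290 = 3.45 km.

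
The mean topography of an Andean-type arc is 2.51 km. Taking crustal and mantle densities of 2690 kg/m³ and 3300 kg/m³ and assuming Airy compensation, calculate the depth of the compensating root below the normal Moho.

Isostatic balance requires: the weight of the topography is balanced by the buoyancy of the root, ρ_c h = (ρ_m − ρ_c) r.
r = h · ρ_c / (ρ_m − ρ_c) = 2.51 km × 2690 / (3300 − 2690) = 11.1 km.

11.1 km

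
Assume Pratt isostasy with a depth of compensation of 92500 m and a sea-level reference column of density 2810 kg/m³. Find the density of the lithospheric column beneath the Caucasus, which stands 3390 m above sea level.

Pratt balance: ρ_ref D = ρ (D + h).
ρ = ρ_ref D/(D + h) = 2810 × 92500 m/(92500 m + 3390 m) = 2710 kg/m³.

2710 kg/m³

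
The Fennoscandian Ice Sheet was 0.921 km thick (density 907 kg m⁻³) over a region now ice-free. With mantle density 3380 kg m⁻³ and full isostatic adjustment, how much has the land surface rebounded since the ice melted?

0.247 km

Removing the load lets mantle flow back in; uplift u satisfies ρ_ice t = ρ_m u.
u = t ρ_ice/ρ_m = 0.921 km × 907/3380 = 0.247 km.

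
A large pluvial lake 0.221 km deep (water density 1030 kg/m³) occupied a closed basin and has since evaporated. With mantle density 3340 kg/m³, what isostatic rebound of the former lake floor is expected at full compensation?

0.0682 km

u = d ρ_w/ρ_m = 0.221 km × 1030/3340 = 0.0682 km.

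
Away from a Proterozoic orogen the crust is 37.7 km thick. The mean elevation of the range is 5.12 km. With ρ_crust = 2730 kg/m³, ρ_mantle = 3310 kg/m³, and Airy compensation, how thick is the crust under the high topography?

66.9 km

Root depth r = h ρ_c / (ρ_m − ρ_c) = 5.12 km × 2730 / 580 = 24.1 km.
Total thickness = T + h + r = 37.7 km + 5.12 km + 24.1 km = 66.9 km.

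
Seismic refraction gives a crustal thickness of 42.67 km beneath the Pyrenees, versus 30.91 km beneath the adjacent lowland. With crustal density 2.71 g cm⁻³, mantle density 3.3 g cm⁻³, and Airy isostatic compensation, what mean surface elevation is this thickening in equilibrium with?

2.1 km

Excess crust Δ = 42.67 km − 30.91 km = 11.76 km, split between elevation h and root r with h + r = Δ.
Airy balance ρ_c h = (ρ_m − ρ_c) r gives r = h ρ_c/(ρ_m − ρ_c), so h (1 + ρ_c/(ρ_m − ρ_c)) = Δ, i.e. h = Δ (ρ_m − ρ_c)/ρ_m.
h = 11.76 km × 0.59/3.3 = 2.1 km.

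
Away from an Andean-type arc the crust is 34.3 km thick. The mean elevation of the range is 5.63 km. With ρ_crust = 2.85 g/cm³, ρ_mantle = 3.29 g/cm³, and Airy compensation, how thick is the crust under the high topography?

Root depth r = h ρ_c / (ρ_m − ρ_c) = 5.63 km × 2.85 / 0.44 = 36.47 km.
Total thickness = T + h + r = 34.3 km + 5.63 km + 36.47 km = 76.4 km.

76.4 km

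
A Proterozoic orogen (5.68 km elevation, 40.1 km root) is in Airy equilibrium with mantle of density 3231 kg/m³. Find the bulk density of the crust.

2830 kg/m³

ρ_c h = (ρ_m − ρ_c) r → ρ_c (h + r) = ρ_m r → ρ_c = ρ_m r / (h + r).
ρ_c = 3231 × 40.1 km / (5.68 km + 40.1 km) = 2830 kg/m³.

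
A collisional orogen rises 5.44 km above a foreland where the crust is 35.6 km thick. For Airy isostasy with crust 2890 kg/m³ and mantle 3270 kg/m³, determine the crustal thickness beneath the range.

Root depth r = h ρ_c / (ρ_m − ρ_c) = 5.44 km × 2890 / 380 = 41.37 km.
Total thickness = T + h + r = 35.6 km + 5.44 km + 41.37 km = 82.4 km.

82.4 km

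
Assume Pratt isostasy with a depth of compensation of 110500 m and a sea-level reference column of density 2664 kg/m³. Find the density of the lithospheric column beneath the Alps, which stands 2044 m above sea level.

Pratt balance: ρ_ref D = ρ (D + h).
ρ = ρ_ref D/(D + h) = 2664 × 110500 m/(110500 m + 2044 m) = 2620 kg/m³.

2620 kg/m³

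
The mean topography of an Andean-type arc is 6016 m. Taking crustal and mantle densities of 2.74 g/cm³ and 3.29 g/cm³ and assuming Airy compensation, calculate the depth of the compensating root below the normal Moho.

Isostatic balance requires: the weight of the topography is balanced by the buoyancy of the root, ρ_c h = (ρ_m − ρ_c) r.
r = h · ρ_c / (ρ_m − ρ_c) = 6016 m × 2.74 / (3.29 − 2.74) = 30000 m.

30000 m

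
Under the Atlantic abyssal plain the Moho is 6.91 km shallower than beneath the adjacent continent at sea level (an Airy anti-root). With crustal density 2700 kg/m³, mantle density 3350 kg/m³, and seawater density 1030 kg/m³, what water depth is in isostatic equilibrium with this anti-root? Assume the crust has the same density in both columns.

2.69 km

Replacing a thickness d of crust by seawater at the top must be balanced by replacing crust with mantle at the base: d (ρ_c − ρ_w) = a (ρ_m − ρ_c).
d = a (ρ_m − ρ_c)/(ρ_c − ρ_w) = 6.91 km × 650/1670 = 2.69 km.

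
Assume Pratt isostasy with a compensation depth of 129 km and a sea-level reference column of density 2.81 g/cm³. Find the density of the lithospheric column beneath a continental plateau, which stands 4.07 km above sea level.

2.72 g/cm³

Pratt balance: ρ_ref D = ρ (D + h).
ρ = ρ_ref D/(D + h) = 2.81 × 129 km/(129 km + 4.07 km) = 2.72 g/cm³.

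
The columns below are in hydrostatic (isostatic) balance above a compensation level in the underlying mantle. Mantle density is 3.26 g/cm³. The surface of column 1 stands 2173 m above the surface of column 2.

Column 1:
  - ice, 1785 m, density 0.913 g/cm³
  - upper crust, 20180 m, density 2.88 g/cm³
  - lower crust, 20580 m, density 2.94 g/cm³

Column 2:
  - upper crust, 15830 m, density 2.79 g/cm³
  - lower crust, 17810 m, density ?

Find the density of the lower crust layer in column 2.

Take the compensation level at the base of the deeper column (depth z_c below the surface of column 1) and equate Σ ρ_i t_i down to z_c; mantle fills any gap and the z_c terms cancel.
Column 1: 1785×0.913 + 20180×2.88 + 20580×2.94 + (z_c − 42545)×3.26
Column 2: 2173×0 + 15830×2.79 + 17810×ρ + (z_c − 2173 − 33640)×3.26
The z_c×3.26 term appears on both sides and cancels. Collect the known terms of each column as K = Σ(ρt)_known − 3.26 × (depth of known layers): K_1 = 120253.305 − 3.26×42545 = −18443.395; K_2 = 44165.7 − 3.26×(2173 + 33640) = −72584.68.
Balance: K_1 = K_2 + 17810×ρ, so ρ = (K_1 − K_2)/17810 = 54141.3/17810 = 3.04 g/cm³.

3.04 g/cm³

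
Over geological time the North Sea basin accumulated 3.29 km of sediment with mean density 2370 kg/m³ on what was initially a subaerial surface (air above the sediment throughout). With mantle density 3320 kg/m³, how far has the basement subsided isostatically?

2.35 km

Subaerial load: s = t ρ_sed / ρ_m = 3.29 km × 2370/3320 = 2.35 km.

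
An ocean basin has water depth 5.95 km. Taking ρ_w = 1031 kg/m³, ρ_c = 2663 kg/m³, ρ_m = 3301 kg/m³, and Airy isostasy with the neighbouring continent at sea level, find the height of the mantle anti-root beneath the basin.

Balancing pressure at the compensation depth: replacing crust with seawater at the top is compensated by replacing crust with mantle at the base: d (ρ_c − ρ_w) = a (ρ_m − ρ_c).
a = d (ρ_c − ρ_w)/(ρ_m − ρ_c) = 5.95 km × 1632/638 = 15.2 km.

15.2 km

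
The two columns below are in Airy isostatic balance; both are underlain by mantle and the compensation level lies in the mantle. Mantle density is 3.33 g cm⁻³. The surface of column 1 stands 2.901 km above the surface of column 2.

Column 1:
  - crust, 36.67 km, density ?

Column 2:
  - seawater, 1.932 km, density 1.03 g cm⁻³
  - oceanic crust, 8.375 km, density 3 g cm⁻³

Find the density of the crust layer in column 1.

Take the compensation level at the base of the deeper column (depth z_c below the surface of column 1) and equate Σ ρ_i t_i down to z_c; mantle fills any gap and the z_c terms cancel.
Column 1: 36.67×ρ + (z_c − 36.67)×3.33
Column 2: 2.901×0 + 1.932×1.03 + 8.375×3 + (z_c − 2.901 − 10.307)×3.33
The z_c×3.33 term appears on both sides and cancels. Collect the known terms of each column as K = Σ(ρt)_known − 3.33 × (depth of known layers): K_1 = 0 − 3.33×36.67 = −122.1111; K_2 = 27.11496 − 3.33×(2.901 + 10.307) = −16.86768.
Balance: K_1 + 36.67×ρ = K_2, so ρ = (K_2 − K_1)/36.67 = 105.243/36.67 = 2.87 g cm⁻³.

2.87 g cm⁻³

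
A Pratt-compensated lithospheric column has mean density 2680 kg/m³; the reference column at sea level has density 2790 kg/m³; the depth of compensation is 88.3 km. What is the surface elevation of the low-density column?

ρ_ref D = ρ (D + h) → h = D (ρ_ref − ρ)/ρ.
h = 88.3 km × (2790 − 2680)/2680 = 3.62 km.

3.62 km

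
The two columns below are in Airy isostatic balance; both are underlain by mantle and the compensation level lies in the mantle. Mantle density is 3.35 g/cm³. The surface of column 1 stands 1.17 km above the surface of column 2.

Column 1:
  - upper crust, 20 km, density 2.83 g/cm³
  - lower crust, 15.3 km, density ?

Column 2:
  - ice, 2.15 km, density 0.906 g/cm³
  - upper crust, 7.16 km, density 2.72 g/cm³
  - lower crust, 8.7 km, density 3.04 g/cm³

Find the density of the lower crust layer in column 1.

Take the compensation level at the base of the deeper column (depth z_c below the surface of column 1) and equate Σ ρ_i t_i down to z_c; mantle fills any gap and the z_c terms cancel.
Column 1: 20×2.83 + 15.3×ρ + (z_c − 35.3)×3.35
Column 2: 1.17×0 + 2.15×0.906 + 7.16×2.72 + 8.7×3.04 + (z_c − 1.17 − 18.01)×3.35
The z_c×3.35 term appears on both sides and cancels. Collect the known terms of each column as K = Σ(ρt)_known − 3.35 × (depth of known layers): K_1 = 56.6 − 3.35×35.3 = −61.655; K_2 = 47.8711 − 3.35×(1.17 + 18.01) = −16.3819.
Balance: K_1 + 15.3×ρ = K_2, so ρ = (K_2 − K_1)/15.3 = 45.2731/15.3 = 2.96 g/cm³.

2.96 g/cm³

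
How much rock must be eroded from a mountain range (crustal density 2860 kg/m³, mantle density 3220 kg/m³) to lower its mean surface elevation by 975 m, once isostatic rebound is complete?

Net drop Δ = e − u = e − e ρ_c/ρ_m = e (ρ_m − ρ_c)/ρ_m.
e = Δ ρ_m/(ρ_m − ρ_c) = 975 m × 3220/360 = 8720 m.

8720 m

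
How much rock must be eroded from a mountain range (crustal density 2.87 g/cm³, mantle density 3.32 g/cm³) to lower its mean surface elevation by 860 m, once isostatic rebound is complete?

6340 m

Net drop Δ = e − u = e − e ρ_c/ρ_m = e (ρ_m − ρ_c)/ρ_m.
e = Δ ρ_m/(ρ_m − ρ_c) = 860 m × 3.32/0.45 = 6340 m.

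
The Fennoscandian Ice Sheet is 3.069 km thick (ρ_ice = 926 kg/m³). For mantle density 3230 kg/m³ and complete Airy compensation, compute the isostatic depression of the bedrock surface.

0.88 km

In Airy isostatic equilibrium: the ice load ρ_ice t is balanced by mantle displaced below, ρ_m s.
s = t ρ_ice / ρ_m = 3.069 km × 926/3230 = 0.88 km.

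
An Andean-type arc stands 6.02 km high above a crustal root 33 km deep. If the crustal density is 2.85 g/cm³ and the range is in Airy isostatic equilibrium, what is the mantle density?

3.37 g/cm³

Airy balance: ρ_c h = (ρ_m − ρ_c) r → ρ_m = ρ_c (1 + h/r).
ρ_m = 2.85 × (1 + 6.02 km/33 km) = 3.37 g/cm³.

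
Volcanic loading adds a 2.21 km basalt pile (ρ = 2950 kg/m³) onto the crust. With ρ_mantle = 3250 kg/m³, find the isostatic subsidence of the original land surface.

2.01 km

Subaerial loading: s = t ρ_load / ρ_m.
s = 2.21 km × 2950/3250 = 2.01 km.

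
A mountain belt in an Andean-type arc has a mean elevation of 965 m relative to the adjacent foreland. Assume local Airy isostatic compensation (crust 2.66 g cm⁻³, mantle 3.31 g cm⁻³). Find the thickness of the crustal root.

3950 m

Isostatic balance requires: the weight of the topography is balanced by the buoyancy of the root, ρ_c h = (ρ_m − ρ_c) r.
r = h · ρ_c / (ρ_m − ρ_c) = 965 m × 2.66 / (3.31 − 2.66) = 3950 m.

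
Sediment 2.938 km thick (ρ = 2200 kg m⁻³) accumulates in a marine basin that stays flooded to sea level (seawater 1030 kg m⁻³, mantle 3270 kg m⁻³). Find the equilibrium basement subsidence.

Submarine loading: the sediment displaces seawater, and the subsidence is in turn flooded, so s (ρ_m − ρ_w) = t (ρ_sed − ρ_w).
s = 2.938 km × (2200 − 1030) / (3270 − 1030) = 1.53 km.

1.53 km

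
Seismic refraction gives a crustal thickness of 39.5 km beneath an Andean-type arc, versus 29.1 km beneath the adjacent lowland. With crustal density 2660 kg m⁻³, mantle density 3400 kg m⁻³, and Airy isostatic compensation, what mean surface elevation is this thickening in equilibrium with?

Excess crust Δ = 39.5 km − 29.1 km = 10.4 km, split between elevation h and root r with h + r = Δ.
Airy balance ρ_c h = (ρ_m − ρ_c) r gives r = h ρ_c/(ρ_m − ρ_c), so h (1 + ρ_c/(ρ_m − ρ_c)) = Δ, i.e. h = Δ (ρ_m − ρ_c)/ρ_m.
h = 10.4 km × 740/3400 = 2.26 km.

2.26 km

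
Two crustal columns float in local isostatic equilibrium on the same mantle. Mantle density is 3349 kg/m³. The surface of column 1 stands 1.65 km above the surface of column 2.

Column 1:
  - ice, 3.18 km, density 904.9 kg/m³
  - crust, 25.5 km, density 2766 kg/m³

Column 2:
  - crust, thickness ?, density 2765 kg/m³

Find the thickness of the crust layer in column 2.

29.3 km

Take the compensation level at the base of the deeper column (depth z_c below the surface of column 1) and equate Σ ρ_i t_i down to z_c; mantle fills any gap and the z_c terms cancel.
Column 1: 3.18×904.9 + 25.5×2766 + (z_c − 28.68)×3349
Column 2: 1.65×0 + x×2765 + (z_c − 1.65 − 0 − x)×3349
The z_c×3349 term appears on both sides and cancels. Collect the known terms of each column as K = Σ(ρt)_known − 3349 × (depth of known layers): K_1 = 73410.582 − 3349×28.68 = −22638.738; K_2 = 0 − 3349×(1.65 + 0) = −5525.85.
Balance: K_1 = K_2 − x×(3349 − 2765), so x = (K_2 − K_1)/(3349 − 2765) = 17112.9/584 = 29.3 km.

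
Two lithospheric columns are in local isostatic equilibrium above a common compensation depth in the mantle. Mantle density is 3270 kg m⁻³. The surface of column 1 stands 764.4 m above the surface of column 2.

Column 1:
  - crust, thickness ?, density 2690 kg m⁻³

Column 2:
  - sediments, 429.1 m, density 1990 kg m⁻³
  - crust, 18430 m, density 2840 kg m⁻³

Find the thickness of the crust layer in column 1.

Take the compensation level at the base of the deeper column (depth z_c below the surface of column 1) and equate Σ ρ_i t_i down to z_c; mantle fills any gap and the z_c terms cancel.
Column 1: x×2690 + (z_c − 0 − x)×3270
Column 2: 764.4×0 + 429.1×1990 + 18430×2840 + (z_c − 764.4 − 18859.1)×3270
The z_c×3270 term appears on both sides and cancels. Collect the known terms of each column as K = Σ(ρt)_known − 3270 × (depth of known layers): K_1 = 0 − 3270×0 = 0; K_2 = 53195109 − 3270×(764.4 + 18859.1) = −10973736.
Balance: K_1 − x×(3270 − 2690) = K_2, so x = (K_1 − K_2)/(3270 − 2690) = 10973700/580 = 18900 m.

18900 m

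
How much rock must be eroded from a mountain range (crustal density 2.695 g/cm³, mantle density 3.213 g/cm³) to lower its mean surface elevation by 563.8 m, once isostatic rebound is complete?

3500 m

Net drop Δ = e − u = e − e ρ_c/ρ_m = e (ρ_m − ρ_c)/ρ_m.
e = Δ ρ_m/(ρ_m − ρ_c) = 563.8 m × 3.213/0.518 = 3500 m.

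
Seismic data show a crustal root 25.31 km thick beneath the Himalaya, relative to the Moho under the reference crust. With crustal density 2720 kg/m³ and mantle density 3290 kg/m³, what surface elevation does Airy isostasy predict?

5.3 km

Balancing pressure at the compensation depth: ρ_c h = (ρ_m − ρ_c) r.
h = r (ρ_m − ρ_c) / ρ_c = 25.31 km × (3290 − 2720) / 2720 = 5.3 km.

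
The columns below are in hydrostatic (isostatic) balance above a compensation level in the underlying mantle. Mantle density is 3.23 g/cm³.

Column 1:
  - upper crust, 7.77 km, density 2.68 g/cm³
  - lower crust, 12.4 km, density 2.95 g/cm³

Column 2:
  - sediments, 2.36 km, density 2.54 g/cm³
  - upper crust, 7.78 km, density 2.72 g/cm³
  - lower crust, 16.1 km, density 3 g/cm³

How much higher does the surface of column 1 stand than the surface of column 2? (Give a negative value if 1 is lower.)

For any compensation level in the mantle, the mantle terms cancel and isostasy reduces to e = (Σt_1 − Σt_2) − (Σ(ρt)_1 − Σ(ρt)_2) / ρ_m.
Σt_1 = 20.17 km; Σt_2 = 26.24 km; Σ(ρt)_1 = 57.4036; Σ(ρt)_2 = 75.456 (in km·g/cm³).
e = (20.17 − 26.24) − (57.4036 − 75.456) / 3.23 = −0.481 km.

−0.481 km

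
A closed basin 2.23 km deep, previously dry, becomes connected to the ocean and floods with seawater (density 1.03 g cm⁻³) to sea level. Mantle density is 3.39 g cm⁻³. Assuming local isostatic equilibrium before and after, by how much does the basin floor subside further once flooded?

0.973 km

After flooding the water column is d + s deep. Its weight must equal the weight of mantle displaced by the extra subsidence s: (d + s) ρ_w = s ρ_m.
s = d ρ_w / (ρ_m − ρ_w) = 2.23 km × 1.03/(3.39 − 1.03) = 0.973 km.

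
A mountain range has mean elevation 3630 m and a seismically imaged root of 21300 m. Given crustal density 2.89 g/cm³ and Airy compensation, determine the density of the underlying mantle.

Airy balance: ρ_c h = (ρ_m − ρ_c) r → ρ_m = ρ_c (1 + h/r).
ρ_m = 2.89 × (1 + 3630 m/21300 m) = 3.38 g/cm³.

3.38 g/cm³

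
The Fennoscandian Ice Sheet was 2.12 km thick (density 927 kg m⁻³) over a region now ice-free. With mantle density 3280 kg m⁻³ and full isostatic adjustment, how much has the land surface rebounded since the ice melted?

Removing the load lets mantle flow back in; uplift u satisfies ρ_ice t = ρ_m u.
u = t ρ_ice/ρ_m = 2.12 km × 927/3280 = 0.599 km.

0.599 km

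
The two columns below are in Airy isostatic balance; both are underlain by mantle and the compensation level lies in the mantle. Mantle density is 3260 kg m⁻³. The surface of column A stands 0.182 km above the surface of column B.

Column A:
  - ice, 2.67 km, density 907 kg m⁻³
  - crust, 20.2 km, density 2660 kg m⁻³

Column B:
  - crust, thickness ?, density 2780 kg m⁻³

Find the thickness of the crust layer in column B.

Take the compensation level at the base of the deeper column (depth z_c below the surface of column A) and equate Σ ρ_i t_i down to z_c; mantle fills any gap and the z_c terms cancel.
Column A: 2.67×907 + 20.2×2660 + (z_c − 22.87)×3260
Column B: 0.182×0 + x×2780 + (z_c − 0.182 − 0 − x)×3260
The z_c×3260 term appears on both sides and cancels. Collect the known terms of each column as K = Σ(ρt)_known − 3260 × (depth of known layers): K_A = 56153.69 − 3260×22.87 = −18402.51; K_B = 0 − 3260×(0.182 + 0) = −593.32.
Balance: K_A = K_B − x×(3260 − 2780), so x = (K_B − K_A)/(3260 − 2780) = 17809.2/480 = 37.1 km.

37.1 km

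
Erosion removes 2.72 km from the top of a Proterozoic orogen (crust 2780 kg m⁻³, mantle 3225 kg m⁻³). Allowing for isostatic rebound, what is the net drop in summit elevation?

Rebound u = e ρ_c/ρ_m = 2.72 km × 2780/3225 = 2.345 km.
Net surface drop = e − u = 2.72 km − 2.345 km = e (ρ_m − ρ_c)/ρ_m = 0.375 km.

0.375 km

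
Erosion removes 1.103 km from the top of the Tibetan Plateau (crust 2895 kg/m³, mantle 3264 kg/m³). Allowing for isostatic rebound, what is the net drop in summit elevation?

0.125 km

Rebound u = e ρ_c/ρ_m = 1.103 km × 2895/3264 = 0.9783 km.
Net surface drop = e − u = 1.103 km − 0.9783 km = e (ρ_m − ρ_c)/ρ_m = 0.125 km.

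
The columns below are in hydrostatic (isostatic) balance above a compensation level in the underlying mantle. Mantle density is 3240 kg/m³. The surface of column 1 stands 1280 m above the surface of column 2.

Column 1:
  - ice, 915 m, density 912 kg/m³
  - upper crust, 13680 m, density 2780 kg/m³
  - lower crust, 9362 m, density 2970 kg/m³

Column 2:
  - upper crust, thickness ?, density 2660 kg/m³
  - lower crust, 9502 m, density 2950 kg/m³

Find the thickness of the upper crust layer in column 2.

Take the compensation level at the base of the deeper column (depth z_c below the surface of column 1) and equate Σ ρ_i t_i down to z_c; mantle fills any gap and the z_c terms cancel.
Column 1: 915×912 + 13680×2780 + 9362×2970 + (z_c − 23957)×3240
Column 2: 1280×0 + x×2660 + 9502×2950 + (z_c − 1280 − 9502 − x)×3240
The z_c×3240 term appears on both sides and cancels. Collect the known terms of each column as K = Σ(ρt)_known − 3240 × (depth of known layers): K_1 = 66670020 − 3240×23957 = −10950660; K_2 = 28030900 − 3240×(1280 + 9502) = −6902780.
Balance: K_1 = K_2 − x×(3240 − 2660), so x = (K_2 − K_1)/(3240 − 2660) = 4047880/580 = 6980 m.

6980 m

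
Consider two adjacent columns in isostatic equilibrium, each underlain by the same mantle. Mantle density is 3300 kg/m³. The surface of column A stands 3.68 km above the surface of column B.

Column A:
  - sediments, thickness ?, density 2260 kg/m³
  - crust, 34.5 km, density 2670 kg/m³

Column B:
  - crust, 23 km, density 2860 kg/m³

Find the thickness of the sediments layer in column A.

Take the compensation level at the base of the deeper column (depth z_c below the surface of column A) and equate Σ ρ_i t_i down to z_c; mantle fills any gap and the z_c terms cancel.
Column A: x×2260 + 34.5×2670 + (z_c − 34.5 − x)×3300
Column B: 3.68×0 + 23×2860 + (z_c − 3.68 − 23)×3300
The z_c×3300 term appears on both sides and cancels. Collect the known terms of each column as K = Σ(ρt)_known − 3300 × (depth of known layers): K_A = 92115 − 3300×34.5 = −21735; K_B = 65780 − 3300×(3.68 + 23) = −22264.
Balance: K_A − x×(3300 − 2260) = K_B, so x = (K_A − K_B)/(3300 − 2260) = 529/1040 = 0.509 km.

0.509 km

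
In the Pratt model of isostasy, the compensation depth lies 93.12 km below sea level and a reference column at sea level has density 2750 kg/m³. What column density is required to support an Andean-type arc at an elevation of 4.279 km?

2630 kg/m³

Pratt balance: ρ_ref D = ρ (D + h).
ρ = ρ_ref D/(D + h) = 2750 × 93.12 km/(93.12 km + 4.279 km) = 2630 kg/m³.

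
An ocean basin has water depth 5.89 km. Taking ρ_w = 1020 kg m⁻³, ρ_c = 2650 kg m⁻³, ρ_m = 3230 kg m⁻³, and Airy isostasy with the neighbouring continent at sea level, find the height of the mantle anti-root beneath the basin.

16.6 km

By Archimedes' principle applied to the lithosphere: replacing crust with seawater at the top is compensated by replacing crust with mantle at the base: d (ρ_c − ρ_w) = a (ρ_m − ρ_c).
a = d (ρ_c − ρ_w)/(ρ_m − ρ_c) = 5.89 km × 1630/580 = 16.6 km.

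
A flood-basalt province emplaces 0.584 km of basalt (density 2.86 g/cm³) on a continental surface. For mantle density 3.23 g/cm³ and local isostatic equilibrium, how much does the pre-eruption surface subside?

Subaerial loading: s = t ρ_load / ρ_m.
s = 0.584 km × 2.86/3.23 = 0.517 km.

0.517 km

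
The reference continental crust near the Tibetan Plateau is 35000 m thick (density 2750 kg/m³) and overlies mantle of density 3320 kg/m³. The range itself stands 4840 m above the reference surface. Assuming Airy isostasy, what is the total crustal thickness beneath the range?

Root depth r = h ρ_c / (ρ_m − ρ_c) = 4840 m × 2750 / 570 = 23350 m.
Total thickness = T + h + r = 35000 m + 4840 m + 23350 m = 63200 m.

63200 m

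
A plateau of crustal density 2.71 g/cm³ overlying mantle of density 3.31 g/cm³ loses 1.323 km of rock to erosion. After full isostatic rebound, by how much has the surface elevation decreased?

0.24 km

Rebound u = e ρ_c/ρ_m = 1.323 km × 2.71/3.31 = 1.083 km.
Net surface drop = e − u = 1.323 km − 1.083 km = e (ρ_m − ρ_c)/ρ_m = 0.24 km.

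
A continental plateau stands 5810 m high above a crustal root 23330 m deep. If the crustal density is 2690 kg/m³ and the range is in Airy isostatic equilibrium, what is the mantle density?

3360 kg/m³

Airy balance: ρ_c h = (ρ_m − ρ_c) r → ρ_m = ρ_c (1 + h/r).
ρ_m = 2690 × (1 + 5810 m/23330 m) = 3360 kg/m³.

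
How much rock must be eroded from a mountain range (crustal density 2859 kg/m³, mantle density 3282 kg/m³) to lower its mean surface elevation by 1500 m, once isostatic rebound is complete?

Net drop Δ = e − u = e − e ρ_c/ρ_m = e (ρ_m − ρ_c)/ρ_m.
e = Δ ρ_m/(ρ_m − ρ_c) = 1500 m × 3282/423 = 11600 m.

11600 m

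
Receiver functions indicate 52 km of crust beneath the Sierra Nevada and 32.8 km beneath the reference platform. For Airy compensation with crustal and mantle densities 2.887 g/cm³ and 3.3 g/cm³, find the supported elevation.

Excess crust Δ = 52 km − 32.8 km = 19.2 km, split between elevation h and root r with h + r = Δ.
Airy balance ρ_c h = (ρ_m − ρ_c) r gives r = h ρ_c/(ρ_m − ρ_c), so h (1 + ρ_c/(ρ_m − ρ_c)) = Δ, i.e. h = Δ (ρ_m − ρ_c)/ρ_m.
h = 19.2 km × 0.413/3.3 = 2.4 km.

2.4 km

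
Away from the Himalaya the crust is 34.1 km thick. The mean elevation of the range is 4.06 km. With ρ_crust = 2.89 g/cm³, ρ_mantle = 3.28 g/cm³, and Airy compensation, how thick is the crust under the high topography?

68.2 km

Root depth r = h ρ_c / (ρ_m − ρ_c) = 4.06 km × 2.89 / 0.39 = 30.09 km.
Total thickness = T + h + r = 34.1 km + 4.06 km + 30.09 km = 68.2 km.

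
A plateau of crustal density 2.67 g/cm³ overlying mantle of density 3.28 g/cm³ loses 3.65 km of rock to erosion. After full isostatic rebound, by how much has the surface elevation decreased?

0.679 km

Rebound u = e ρ_c/ρ_m = 3.65 km × 2.67/3.28 = 2.971 km.
Net surface drop = e − u = 3.65 km − 2.971 km = e (ρ_m − ρ_c)/ρ_m = 0.679 km.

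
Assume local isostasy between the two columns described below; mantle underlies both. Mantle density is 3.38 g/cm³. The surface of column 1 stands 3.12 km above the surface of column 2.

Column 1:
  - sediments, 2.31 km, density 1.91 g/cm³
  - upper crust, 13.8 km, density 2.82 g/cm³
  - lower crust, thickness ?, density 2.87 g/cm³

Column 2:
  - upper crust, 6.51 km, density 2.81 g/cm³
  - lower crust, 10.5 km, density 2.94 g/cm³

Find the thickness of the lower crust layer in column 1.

Take the compensation level at the base of the deeper column (depth z_c below the surface of column 1) and equate Σ ρ_i t_i down to z_c; mantle fills any gap and the z_c terms cancel.
Column 1: 2.31×1.91 + 13.8×2.82 + x×2.87 + (z_c − 16.11 − x)×3.38
Column 2: 3.12×0 + 6.51×2.81 + 10.5×2.94 + (z_c − 3.12 − 17.01)×3.38
The z_c×3.38 term appears on both sides and cancels. Collect the known terms of each column as K = Σ(ρt)_known − 3.38 × (depth of known layers): K_1 = 43.3281 − 3.38×16.11 = −11.1237; K_2 = 49.1631 − 3.38×(3.12 + 17.01) = −18.8763.
Balance: K_1 − x×(3.38 − 2.87) = K_2, so x = (K_1 − K_2)/(3.38 − 2.87) = 7.7526/0.51 = 15.2 km.

15.2 km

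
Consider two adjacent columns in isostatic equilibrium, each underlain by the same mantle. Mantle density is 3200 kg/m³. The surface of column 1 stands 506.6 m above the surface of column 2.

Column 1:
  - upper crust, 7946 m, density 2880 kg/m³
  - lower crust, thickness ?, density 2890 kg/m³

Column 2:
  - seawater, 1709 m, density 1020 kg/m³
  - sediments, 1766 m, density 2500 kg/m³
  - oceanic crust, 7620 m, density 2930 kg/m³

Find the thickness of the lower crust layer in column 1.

Take the compensation level at the base of the deeper column (depth z_c below the surface of column 1) and equate Σ ρ_i t_i down to z_c; mantle fills any gap and the z_c terms cancel.
Column 1: 7946×2880 + x×2890 + (z_c − 7946 − x)×3200
Column 2: 506.6×0 + 1709×1020 + 1766×2500 + 7620×2930 + (z_c − 506.6 − 11095)×3200
The z_c×3200 term appears on both sides and cancels. Collect the known terms of each column as K = Σ(ρt)_known − 3200 × (depth of known layers): K_1 = 22884480 − 3200×7946 = −2542720; K_2 = 28484780 − 3200×(506.6 + 11095) = −8640340.
Balance: K_1 − x×(3200 − 2890) = K_2, so x = (K_1 − K_2)/(3200 − 2890) = 6097620/310 = 19700 m.

19700 m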